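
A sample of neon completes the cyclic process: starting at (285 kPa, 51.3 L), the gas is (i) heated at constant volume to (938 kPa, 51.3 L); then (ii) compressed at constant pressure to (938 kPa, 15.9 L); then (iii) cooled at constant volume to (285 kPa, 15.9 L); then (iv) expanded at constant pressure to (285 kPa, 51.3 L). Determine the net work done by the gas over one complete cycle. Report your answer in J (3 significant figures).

W_net ≈ -23100 J

Constant-volume legs do no work.
W(ii) = (938)(15.9 − 51.3) = -33205 J; W(iv) = (285)(51.3 − 15.9) = 10089 J.
W_net = -33205 + 10089 = -23116 J (the counter-clockwise enclosed area).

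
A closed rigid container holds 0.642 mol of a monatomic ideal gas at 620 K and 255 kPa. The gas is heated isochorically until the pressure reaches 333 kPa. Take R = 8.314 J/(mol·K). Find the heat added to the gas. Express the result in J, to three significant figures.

Q ≈ 1520 J

Constant volume ⇒ W = 0, so Q = ΔU = nCᵥΔT with Cᵥ = 3R/2 = 12.47 J/(mol·K).
At constant V, T₂/T₁ = P₂/P₁ ⇒ ΔT = T₁(P₂/P₁ − 1) = 620·(333/255 − 1) = 189.6 K.
ΔU = (0.642)(12.47)(189.6) = 1518 J.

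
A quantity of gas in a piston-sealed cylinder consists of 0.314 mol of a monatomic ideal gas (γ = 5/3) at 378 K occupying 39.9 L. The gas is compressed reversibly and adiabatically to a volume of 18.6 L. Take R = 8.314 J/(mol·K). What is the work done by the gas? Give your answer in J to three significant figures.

W ≈ -982 J

Adiabatic: TV^(γ−1) = const with γ = 5/3.
T₂ = T₁ (V₁/V₂)^(γ−1) = 378 × (39.9/18.6)^0.667 = 378 × 1.663 = 628.7 K.
W_by = nCᵥ(T₁ − T₂) = (0.314)(12.47)(378 − 628.7) = -981.8 J.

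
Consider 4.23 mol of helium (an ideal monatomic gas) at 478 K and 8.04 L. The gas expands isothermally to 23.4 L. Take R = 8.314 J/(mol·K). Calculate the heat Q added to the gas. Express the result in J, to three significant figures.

Isothermal ⇒ ΔU = 0, so Q = W = nRT ln(V₂/V₁).
Q = (4.23)(8.314)(478) ln(23.4/8.04) = 16810 × 1.068 = 17959 J.

Q ≈ 18000 J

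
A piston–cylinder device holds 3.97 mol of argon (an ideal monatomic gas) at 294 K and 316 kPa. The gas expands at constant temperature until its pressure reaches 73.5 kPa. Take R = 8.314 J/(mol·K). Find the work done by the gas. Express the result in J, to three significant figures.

W ≈ 14200 J

Isothermal process: W = nRT ln(V₂/V₁) = nRT ln(P₁/P₂).
W = (3.97)(8.314)(294) × ln(316/73.5)
  = 9704 × ln(4.299) = 9704 × 1.458
W_by_gas = 14153 J.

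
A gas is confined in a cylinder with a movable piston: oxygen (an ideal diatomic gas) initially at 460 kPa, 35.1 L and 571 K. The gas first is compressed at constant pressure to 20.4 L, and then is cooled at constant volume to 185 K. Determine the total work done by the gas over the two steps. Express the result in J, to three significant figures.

W_total ≈ -6760 J

Step 1 (isobaric): W = PΔV = (460 kPa)(20.4 − 35.1 L) = -6762 J.
Step 2 (isochoric): W = 0 (constant volume).
W_total = -6762 + 0 = -6762 J.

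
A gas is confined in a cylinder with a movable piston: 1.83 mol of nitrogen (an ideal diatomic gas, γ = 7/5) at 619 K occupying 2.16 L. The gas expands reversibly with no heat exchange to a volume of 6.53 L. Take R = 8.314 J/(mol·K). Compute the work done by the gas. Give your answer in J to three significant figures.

W ≈ 8420 J

Adiabatic: TV^(γ−1) = const with γ = 7/5.
T₂ = T₁ (V₁/V₂)^(γ−1) = 619 × (2.16/6.53)^0.4 = 619 × 0.6424 = 397.7 K.
W_by = nCᵥ(T₁ − T₂) = (1.83)(20.79)(619 − 397.7) = 8419 J.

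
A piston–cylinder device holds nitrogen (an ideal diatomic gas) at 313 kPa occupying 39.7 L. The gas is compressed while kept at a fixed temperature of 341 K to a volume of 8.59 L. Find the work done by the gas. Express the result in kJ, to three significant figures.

W ≈ -19.0 kJ

Isothermal: W = nRT ln(V₂/V₁) = P₁V₁ ln(V₂/V₁).
P₁V₁ = (313 kPa)(39.7 L) = 12426 J.
W = 12426 × ln(8.59/39.7) = 12426 × -1.531
W_by_gas = -19021 J.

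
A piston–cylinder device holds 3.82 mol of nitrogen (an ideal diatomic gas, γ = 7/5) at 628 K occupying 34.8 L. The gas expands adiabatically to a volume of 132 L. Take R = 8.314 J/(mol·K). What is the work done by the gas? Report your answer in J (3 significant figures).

W ≈ 20600 J

Adiabatic: TV^(γ−1) = const with γ = 7/5.
T₂ = T₁ (V₁/V₂)^(γ−1) = 628 × (34.8/132)^0.4 = 628 × 0.5867 = 368.4 K.
W_by = nCᵥ(T₁ − T₂) = (3.82)(20.79)(628 − 368.4) = 20609 J.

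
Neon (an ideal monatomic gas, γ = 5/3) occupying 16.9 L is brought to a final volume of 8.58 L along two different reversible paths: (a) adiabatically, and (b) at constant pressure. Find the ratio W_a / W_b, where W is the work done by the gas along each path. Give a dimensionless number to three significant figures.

Path (a) adiabatic: W = P₁V₁(1 − (V₁/V₂)^(γ−1))/(γ−1) → W_a/(P₁V₁) = -0.857.
Path (b) isobaric: W = P₁(V₂ − V₁) → W_b/(P₁V₁) = -0.4923.
W_a / W_b = -0.857 / -0.4923 = 1.741.

W_a / W_b ≈ 1.74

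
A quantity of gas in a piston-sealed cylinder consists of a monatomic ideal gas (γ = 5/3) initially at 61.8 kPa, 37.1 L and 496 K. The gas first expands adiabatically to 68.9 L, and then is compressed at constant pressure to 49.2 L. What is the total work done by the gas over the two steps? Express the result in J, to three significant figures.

W_total ≈ 729 J

Step 1 (adiabatic): W = (P₁V₁ − P₂V₂)/(γ−1) = (2293 − 1518)/0.667 = 1163 J.
After step 1: P = 22.02 kPa, V = 68.9 L, T = 328.3 K.
Step 2 (isobaric): W = PΔV = (22.02 kPa)(49.2 − 68.9 L) = -433.9 J.
W_total = 1163 − 433.9 = 729 J.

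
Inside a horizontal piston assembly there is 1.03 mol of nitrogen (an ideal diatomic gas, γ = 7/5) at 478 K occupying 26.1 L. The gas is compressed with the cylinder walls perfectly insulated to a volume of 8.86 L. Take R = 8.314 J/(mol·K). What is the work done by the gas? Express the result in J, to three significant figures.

W ≈ -5530 J

Adiabatic: TV^(γ−1) = const with γ = 7/5.
T₂ = T₁ (V₁/V₂)^(γ−1) = 478 × (26.1/8.86)^0.4 = 478 × 1.541 = 736.4 K.
W_by = nCᵥ(T₁ − T₂) = (1.03)(20.79)(478 − 736.4) = -5532 J.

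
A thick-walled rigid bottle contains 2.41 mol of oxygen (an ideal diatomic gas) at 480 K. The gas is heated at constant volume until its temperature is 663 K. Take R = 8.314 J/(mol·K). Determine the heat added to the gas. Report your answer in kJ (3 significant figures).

Constant volume ⇒ W = 0, so Q = ΔU = nCᵥΔT with Cᵥ = 5R/2 = 20.79 J/(mol·K).
ΔU = (2.41)(20.79)(663 − 480) = 9167 J.

Q ≈ 9.17 kJ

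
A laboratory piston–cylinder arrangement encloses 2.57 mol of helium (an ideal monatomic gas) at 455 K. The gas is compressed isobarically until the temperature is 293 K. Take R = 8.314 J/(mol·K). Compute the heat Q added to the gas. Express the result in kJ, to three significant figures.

Q ≈ -8.65 kJ

Isobaric: W = nRΔT = (2.57)(8.314)(-162) = -3461 J.
ΔU = nCᵥΔT with Cᵥ = 3R/2: ΔU = (2.57)(12.47)(-162) = -5192 J.
Q = ΔU + W = -5192 − 3461 = -8654 J.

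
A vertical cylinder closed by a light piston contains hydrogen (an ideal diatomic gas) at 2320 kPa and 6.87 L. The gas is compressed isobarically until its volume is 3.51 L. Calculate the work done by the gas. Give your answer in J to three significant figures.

Isobaric: W = P ΔV.
W = (2320 kPa)(3.51 − 6.87 L) = (2320)(-3.36) = -7795 J.

W ≈ -7800 J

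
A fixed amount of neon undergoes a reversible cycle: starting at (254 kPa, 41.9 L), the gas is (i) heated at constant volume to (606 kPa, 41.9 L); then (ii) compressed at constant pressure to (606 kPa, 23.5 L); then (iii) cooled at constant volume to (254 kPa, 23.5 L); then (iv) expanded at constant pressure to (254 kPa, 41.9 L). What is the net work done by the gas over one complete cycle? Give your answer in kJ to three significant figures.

Constant-volume legs do no work.
W(ii) = (606)(23.5 − 41.9) = -11150 J; W(iv) = (254)(41.9 − 23.5) = 4674 J.
W_net = -11150 + 4674 = -6477 J (the counter-clockwise enclosed area).

W_net ≈ -6.48 kJ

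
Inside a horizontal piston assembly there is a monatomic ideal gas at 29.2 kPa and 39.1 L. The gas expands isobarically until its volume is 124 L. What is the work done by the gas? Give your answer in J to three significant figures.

W ≈ 2480 J

Isobaric: W = P ΔV.
W = (29.2 kPa)(124 − 39.1 L) = (29.2)(84.9) = 2479 J.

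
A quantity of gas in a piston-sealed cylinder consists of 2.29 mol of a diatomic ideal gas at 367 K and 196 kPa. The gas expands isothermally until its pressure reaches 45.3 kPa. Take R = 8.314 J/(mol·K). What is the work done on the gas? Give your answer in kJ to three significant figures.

Isothermal process: W = nRT ln(V₂/V₁) = nRT ln(P₁/P₂).
W = (2.29)(8.314)(367) × ln(196/45.3)
  = 6987 × ln(4.327) = 6987 × 1.465
W_by_gas = 10235 J; work on gas = −W_by = -10235 J.

W ≈ -10.2 kJ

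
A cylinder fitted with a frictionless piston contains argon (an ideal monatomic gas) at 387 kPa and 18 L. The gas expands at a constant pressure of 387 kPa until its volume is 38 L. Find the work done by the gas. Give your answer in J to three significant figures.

Isobaric: W = P ΔV.
W = (387 kPa)(38 − 18 L) = (387)(20) = 7740 J.

W ≈ 7740 J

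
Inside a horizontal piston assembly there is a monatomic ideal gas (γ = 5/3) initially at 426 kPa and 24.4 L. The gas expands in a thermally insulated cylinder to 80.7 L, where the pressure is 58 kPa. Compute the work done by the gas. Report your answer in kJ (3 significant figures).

W ≈ 8.57 kJ

Adiabatic: W = (P₁V₁ − P₂V₂)/(γ − 1) with γ = 5/3.
P₁V₁ = 10394 J, P₂V₂ = 4681 J.
W = (10394 − 4681) / 0.6667 = 8571 J.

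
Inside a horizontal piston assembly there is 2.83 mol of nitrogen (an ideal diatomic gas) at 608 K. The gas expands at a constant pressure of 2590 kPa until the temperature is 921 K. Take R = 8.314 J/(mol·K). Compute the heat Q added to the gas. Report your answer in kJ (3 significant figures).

Isobaric: W = nRΔT = (2.83)(8.314)(313) = 7364 J.
ΔU = nCᵥΔT with Cᵥ = 5R/2: ΔU = (2.83)(20.79)(313) = 18411 J.
Q = ΔU + W = 18411 + 7364 = 25776 J.

Q ≈ 25.8 kJ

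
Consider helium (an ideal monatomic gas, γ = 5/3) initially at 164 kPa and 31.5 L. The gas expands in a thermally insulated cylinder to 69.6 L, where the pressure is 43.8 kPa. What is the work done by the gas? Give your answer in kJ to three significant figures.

W ≈ 3.18 kJ

Adiabatic: W = (P₁V₁ − P₂V₂)/(γ − 1) with γ = 5/3.
P₁V₁ = 5166 J, P₂V₂ = 3048 J.
W = (5166 − 3048) / 0.6667 = 3176 J.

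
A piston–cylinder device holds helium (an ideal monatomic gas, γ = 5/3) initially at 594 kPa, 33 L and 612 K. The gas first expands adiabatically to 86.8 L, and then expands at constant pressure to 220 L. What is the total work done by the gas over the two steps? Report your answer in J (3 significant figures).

W_total ≈ 29800 J

Step 1 (adiabatic): W = (P₁V₁ − P₂V₂)/(γ−1) = (19602 − 10287)/0.667 = 13972 J.
After step 1: P = 118.5 kPa, V = 86.8 L, T = 321.2 K.
Step 2 (isobaric): W = PΔV = (118.5 kPa)(220 − 86.8 L) = 15786 J.
W_total = 13972 + 15786 = 29759 J.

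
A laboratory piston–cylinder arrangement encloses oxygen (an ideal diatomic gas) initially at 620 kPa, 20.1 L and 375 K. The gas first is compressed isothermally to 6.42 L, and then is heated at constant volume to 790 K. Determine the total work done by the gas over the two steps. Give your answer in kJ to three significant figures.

Step 1 (isothermal): W = P₁V₁ ln(V₂/V₁) = (12462) ln(6.42/20.1) = -14223 J.
Step 2 (isochoric): W = 0 (constant volume).
W_total = -14223 + 0 = -14223 J.

W_total ≈ -14.2 kJ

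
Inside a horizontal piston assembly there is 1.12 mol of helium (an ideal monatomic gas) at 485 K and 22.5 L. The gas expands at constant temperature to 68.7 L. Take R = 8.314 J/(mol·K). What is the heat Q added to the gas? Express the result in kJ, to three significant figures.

Q ≈ 5.04 kJ

Isothermal ⇒ ΔU = 0, so Q = W = nRT ln(V₂/V₁).
Q = (1.12)(8.314)(485) ln(68.7/22.5) = 4516 × 1.116 = 5041 J.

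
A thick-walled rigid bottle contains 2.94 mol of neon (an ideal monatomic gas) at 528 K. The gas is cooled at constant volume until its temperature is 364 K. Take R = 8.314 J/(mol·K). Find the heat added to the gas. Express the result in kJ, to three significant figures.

Constant volume ⇒ W = 0, so Q = ΔU = nCᵥΔT with Cᵥ = 3R/2 = 12.47 J/(mol·K).
ΔU = (2.94)(12.47)(364 − 528) = -6013 J.

Q ≈ -6.01 kJ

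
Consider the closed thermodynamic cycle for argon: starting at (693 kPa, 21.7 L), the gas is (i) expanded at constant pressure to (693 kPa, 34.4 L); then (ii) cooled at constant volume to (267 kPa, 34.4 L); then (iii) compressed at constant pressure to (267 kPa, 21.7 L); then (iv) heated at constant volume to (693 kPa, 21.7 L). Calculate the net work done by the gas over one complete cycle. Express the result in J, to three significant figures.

W_net ≈ 5410 J

Constant-volume legs do no work.
W(i) = (693)(34.4 − 21.7) = 8801 J; W(iii) = (267)(21.7 − 34.4) = -3391 J.
W_net = 8801 − 3391 = 5410 J (the clockwise enclosed area).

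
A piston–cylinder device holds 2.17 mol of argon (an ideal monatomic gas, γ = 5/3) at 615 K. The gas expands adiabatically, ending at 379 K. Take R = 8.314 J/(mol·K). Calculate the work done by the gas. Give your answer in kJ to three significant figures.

W ≈ 6.39 kJ

Adiabatic ⇒ Q = 0, so W_by = −ΔU = nCᵥ(T₁ − T₂).
Cᵥ = 3R/2 = 12.47 J/(mol·K).
W = (2.17)(12.47)(615 − 379) = 6387 J.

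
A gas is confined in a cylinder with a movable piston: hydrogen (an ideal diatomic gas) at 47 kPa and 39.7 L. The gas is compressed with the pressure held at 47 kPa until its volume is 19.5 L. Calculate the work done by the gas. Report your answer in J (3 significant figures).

W ≈ -949 J

Isobaric: W = P ΔV.
W = (47 kPa)(19.5 − 39.7 L) = (47)(-20.2) = -949.4 J.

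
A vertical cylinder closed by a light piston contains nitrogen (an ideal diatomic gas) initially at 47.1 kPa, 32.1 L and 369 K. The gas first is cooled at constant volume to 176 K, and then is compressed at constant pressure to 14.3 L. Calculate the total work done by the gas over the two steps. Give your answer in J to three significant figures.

Step 1 (isochoric): W = 0 (constant volume).
After step 1: P = 22.47 kPa (V unchanged).
Step 2 (isobaric): W = PΔV = (22.47 kPa)(14.3 − 32.1 L) = -399.9 J.
W_total = 0 − 399.9 = -399.9 J.

W_total ≈ -400 J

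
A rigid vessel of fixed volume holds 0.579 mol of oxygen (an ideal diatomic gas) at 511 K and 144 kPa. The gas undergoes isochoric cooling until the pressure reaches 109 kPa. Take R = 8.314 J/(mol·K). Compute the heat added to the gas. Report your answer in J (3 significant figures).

Q ≈ -1490 J

Constant volume ⇒ W = 0, so Q = ΔU = nCᵥΔT with Cᵥ = 5R/2 = 20.79 J/(mol·K).
At constant V, T₂/T₁ = P₂/P₁ ⇒ ΔT = T₁(P₂/P₁ − 1) = 511·(109/144 − 1) = -124.2 K.
ΔU = (0.579)(20.79)(-124.2) = -1495 J.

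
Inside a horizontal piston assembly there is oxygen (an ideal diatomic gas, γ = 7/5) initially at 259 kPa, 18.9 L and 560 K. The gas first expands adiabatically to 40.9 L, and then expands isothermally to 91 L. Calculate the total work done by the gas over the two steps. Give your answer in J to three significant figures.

W_total ≈ 6130 J

Step 1 (adiabatic): W = (P₁V₁ − P₂V₂)/(γ−1) = (4895 − 3595)/0.4 = 3251 J.
After step 1: P = 87.89 kPa, V = 40.9 L, T = 411.2 K.
Step 2 (isothermal): W = P₁V₁ ln(V₂/V₁) = (3595) ln(91/40.9) = 2875 J.
W_total = 3251 + 2875 = 6126 J.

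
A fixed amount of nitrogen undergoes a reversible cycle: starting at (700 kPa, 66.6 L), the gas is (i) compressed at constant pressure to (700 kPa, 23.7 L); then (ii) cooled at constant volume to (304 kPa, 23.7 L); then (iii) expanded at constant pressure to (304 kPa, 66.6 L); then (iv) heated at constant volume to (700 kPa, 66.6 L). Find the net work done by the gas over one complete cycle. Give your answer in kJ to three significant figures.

Constant-volume legs do no work.
W(i) = (700)(23.7 − 66.6) = -30030 J; W(iii) = (304)(66.6 − 23.7) = 13042 J.
W_net = -30030 + 13042 = -16988 J (the counter-clockwise enclosed area).

W_net ≈ -17.0 kJ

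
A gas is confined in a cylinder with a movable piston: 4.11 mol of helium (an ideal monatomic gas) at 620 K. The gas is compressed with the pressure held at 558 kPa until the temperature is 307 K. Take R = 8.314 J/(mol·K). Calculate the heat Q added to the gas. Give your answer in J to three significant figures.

Isobaric: W = nRΔT = (4.11)(8.314)(-313) = -10695 J.
ΔU = nCᵥΔT with Cᵥ = 3R/2: ΔU = (4.11)(12.47)(-313) = -16043 J.
Q = ΔU + W = -16043 − 10695 = -26738 J.

Q ≈ -26700 J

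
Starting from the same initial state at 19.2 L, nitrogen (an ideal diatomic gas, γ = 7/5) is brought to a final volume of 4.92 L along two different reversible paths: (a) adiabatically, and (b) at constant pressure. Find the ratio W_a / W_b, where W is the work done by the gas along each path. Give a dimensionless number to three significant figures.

Path (a) adiabatic: W = P₁V₁(1 − (V₁/V₂)^(γ−1))/(γ−1) → W_a/(P₁V₁) = -1.81.
Path (b) isobaric: W = P₁(V₂ − V₁) → W_b/(P₁V₁) = -0.7437.
W_a / W_b = -1.81 / -0.7437 = 2.434.

W_a / W_b ≈ 2.43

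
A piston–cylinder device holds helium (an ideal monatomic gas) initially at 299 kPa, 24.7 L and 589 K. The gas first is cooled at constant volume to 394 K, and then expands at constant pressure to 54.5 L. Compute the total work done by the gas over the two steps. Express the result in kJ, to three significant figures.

W_total ≈ 5.96 kJ

Step 1 (isochoric): W = 0 (constant volume).
After step 1: P = 200 kPa (V unchanged).
Step 2 (isobaric): W = PΔV = (200 kPa)(54.5 − 24.7 L) = 5960 J.
W_total = 0 + 5960 = 5960 J.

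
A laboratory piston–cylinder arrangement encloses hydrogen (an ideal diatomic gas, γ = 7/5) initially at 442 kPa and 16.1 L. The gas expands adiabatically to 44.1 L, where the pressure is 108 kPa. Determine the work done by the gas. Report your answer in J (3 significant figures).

W ≈ 5880 J

Adiabatic: W = (P₁V₁ − P₂V₂)/(γ − 1) with γ = 7/5.
P₁V₁ = 7116 J, P₂V₂ = 4763 J.
W = (7116 − 4763) / 0.4 = 5884 J.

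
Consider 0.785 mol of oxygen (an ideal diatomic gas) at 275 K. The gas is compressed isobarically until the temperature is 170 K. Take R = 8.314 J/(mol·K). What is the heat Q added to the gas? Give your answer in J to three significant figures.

Q ≈ -2400 J

Isobaric: W = nRΔT = (0.785)(8.314)(-105) = -685.3 J.
ΔU = nCᵥΔT with Cᵥ = 5R/2: ΔU = (0.785)(20.79)(-105) = -1713 J.
Q = ΔU + W = -1713 − 685.3 = -2398 J.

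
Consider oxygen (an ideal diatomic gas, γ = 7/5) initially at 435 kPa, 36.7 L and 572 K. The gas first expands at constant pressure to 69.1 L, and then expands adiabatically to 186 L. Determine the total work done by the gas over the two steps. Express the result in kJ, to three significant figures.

Step 1 (isobaric): W = PΔV = (435 kPa)(69.1 − 36.7 L) = 14094 J.
After step 1: P = 435 kPa, V = 69.1 L, T = 1077 K.
Step 2 (adiabatic): W = (P₁V₁ − P₂V₂)/(γ−1) = (30058 − 20228)/0.4 = 24576 J.
W_total = 14094 + 24576 = 38670 J.

W_total ≈ 38.7 kJ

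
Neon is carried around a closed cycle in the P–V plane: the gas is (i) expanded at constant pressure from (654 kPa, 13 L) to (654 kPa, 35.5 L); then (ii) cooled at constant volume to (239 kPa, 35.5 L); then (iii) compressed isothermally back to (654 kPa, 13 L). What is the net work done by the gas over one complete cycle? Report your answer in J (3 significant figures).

Leg (i): W = PΔV = (654)(35.5 − 13) = 14715 J.
Leg (ii): W = 0.
Leg (iii): W = PᵢVᵢ ln(V_f/Vᵢ) = (8484) ln(13/35.5) = -8523 J.
W_net = 14715 − 8523 = 6192 J.

W_net ≈ 6190 J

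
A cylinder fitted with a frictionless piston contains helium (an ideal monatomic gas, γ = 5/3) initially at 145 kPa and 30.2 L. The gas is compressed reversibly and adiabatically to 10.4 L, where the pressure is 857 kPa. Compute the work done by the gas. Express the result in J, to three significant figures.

Adiabatic: W = (P₁V₁ − P₂V₂)/(γ − 1) with γ = 5/3.
P₁V₁ = 4379 J, P₂V₂ = 8913 J.
W = (4379 − 8913) / 0.6667 = -6801 J.

W ≈ -6800 J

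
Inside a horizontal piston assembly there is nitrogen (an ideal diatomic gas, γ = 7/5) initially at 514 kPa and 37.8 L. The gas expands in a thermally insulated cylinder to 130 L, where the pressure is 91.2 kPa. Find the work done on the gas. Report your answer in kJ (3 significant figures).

W ≈ -18.9 kJ

Adiabatic: W = (P₁V₁ − P₂V₂)/(γ − 1) with γ = 7/5.
P₁V₁ = 19429 J, P₂V₂ = 11856 J.
W = (19429 − 11856) / 0.4 = 18933 J.
Work on gas = −W_by = -18933 J.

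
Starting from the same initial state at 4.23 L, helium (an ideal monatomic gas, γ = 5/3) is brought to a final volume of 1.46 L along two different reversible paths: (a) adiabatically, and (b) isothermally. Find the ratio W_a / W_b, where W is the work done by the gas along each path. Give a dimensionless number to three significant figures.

Path (a) adiabatic: W = P₁V₁(1 − (V₁/V₂)^(γ−1))/(γ−1) → W_a/(P₁V₁) = -1.548.
Path (b) isothermal: W = P₁V₁ ln(V₂/V₁) → W_b/(P₁V₁) = -1.064.
W_a / W_b = -1.548 / -1.064 = 1.456.

W_a / W_b ≈ 1.46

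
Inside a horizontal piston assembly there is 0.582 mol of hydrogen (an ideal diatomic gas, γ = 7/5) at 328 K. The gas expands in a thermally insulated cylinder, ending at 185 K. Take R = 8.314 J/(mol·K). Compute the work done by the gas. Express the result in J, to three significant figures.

W ≈ 1730 J

Adiabatic ⇒ Q = 0, so W_by = −ΔU = nCᵥ(T₁ − T₂).
Cᵥ = 5R/2 = 20.79 J/(mol·K).
W = (0.582)(20.79)(328 − 185) = 1730 J.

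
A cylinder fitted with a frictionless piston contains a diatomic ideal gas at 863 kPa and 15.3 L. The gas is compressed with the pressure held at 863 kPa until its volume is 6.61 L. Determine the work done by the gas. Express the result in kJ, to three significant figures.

W ≈ -7.50 kJ

Isobaric: W = P ΔV.
W = (863 kPa)(6.61 − 15.3 L) = (863)(-8.69) = -7499 J.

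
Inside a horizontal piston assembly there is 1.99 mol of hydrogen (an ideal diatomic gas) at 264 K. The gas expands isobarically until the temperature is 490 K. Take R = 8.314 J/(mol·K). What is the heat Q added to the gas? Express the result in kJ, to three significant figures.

Isobaric: W = nRΔT = (1.99)(8.314)(226) = 3739 J.
ΔU = nCᵥΔT with Cᵥ = 5R/2: ΔU = (1.99)(20.79)(226) = 9348 J.
Q = ΔU + W = 9348 + 3739 = 13087 J.

Q ≈ 13.1 kJ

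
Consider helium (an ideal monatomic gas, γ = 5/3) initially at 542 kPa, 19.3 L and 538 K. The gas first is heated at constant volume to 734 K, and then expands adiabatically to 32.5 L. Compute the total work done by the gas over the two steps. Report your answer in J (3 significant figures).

Step 1 (isochoric): W = 0 (constant volume).
After step 1: P = 739.5 kPa (V unchanged).
Step 2 (adiabatic): W = (P₁V₁ − P₂V₂)/(γ−1) = (14272 − 10083)/0.667 = 6283 J.
W_total = 0 + 6283 = 6283 J.

W_total ≈ 6280 J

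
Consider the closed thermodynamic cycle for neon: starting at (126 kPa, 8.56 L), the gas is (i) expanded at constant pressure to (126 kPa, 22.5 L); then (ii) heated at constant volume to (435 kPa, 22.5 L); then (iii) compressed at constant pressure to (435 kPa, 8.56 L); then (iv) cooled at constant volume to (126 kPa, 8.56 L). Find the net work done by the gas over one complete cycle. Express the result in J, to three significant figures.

Constant-volume legs do no work.
W(i) = (126)(22.5 − 8.56) = 1756 J; W(iii) = (435)(8.56 − 22.5) = -6064 J.
W_net = 1756 − 6064 = -4307 J (the counter-clockwise enclosed area).

W_net ≈ -4310 J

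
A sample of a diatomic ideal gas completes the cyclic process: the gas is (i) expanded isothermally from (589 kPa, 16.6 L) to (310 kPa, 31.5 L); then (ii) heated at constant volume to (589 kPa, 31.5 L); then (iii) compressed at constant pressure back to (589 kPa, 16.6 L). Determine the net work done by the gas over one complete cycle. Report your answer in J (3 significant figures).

W_net ≈ -2510 J

Leg (i): W = PᵢVᵢ ln(V_f/Vᵢ) = (9777) ln(31.5/16.6) = 6263 J.
Leg (ii): W = 0.
Leg (iii): W = PΔV = (589)(16.6 − 31.5) = -8776 J.
W_net = 6263 − 8776 = -2513 J.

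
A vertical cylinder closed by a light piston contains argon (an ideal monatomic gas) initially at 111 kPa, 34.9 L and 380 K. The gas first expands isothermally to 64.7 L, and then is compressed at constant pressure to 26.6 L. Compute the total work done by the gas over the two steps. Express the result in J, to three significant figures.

Step 1 (isothermal): W = P₁V₁ ln(V₂/V₁) = (3874) ln(64.7/34.9) = 2391 J.
After step 1: P = 59.87 kPa, V = 64.7 L, T = 380 K.
Step 2 (isobaric): W = PΔV = (59.87 kPa)(26.6 − 64.7 L) = -2281 J.
W_total = 2391 − 2281 = 110 J.

W_total ≈ 110 J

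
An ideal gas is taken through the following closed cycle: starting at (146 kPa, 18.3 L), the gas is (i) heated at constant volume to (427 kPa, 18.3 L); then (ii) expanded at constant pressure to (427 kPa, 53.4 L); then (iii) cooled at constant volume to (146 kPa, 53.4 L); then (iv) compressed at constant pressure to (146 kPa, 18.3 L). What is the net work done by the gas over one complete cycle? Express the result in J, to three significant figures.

W_net ≈ 9860 J

Constant-volume legs do no work.
W(ii) = (427)(53.4 − 18.3) = 14988 J; W(iv) = (146)(18.3 − 53.4) = -5125 J.
W_net = 14988 − 5125 = 9863 J (the clockwise enclosed area).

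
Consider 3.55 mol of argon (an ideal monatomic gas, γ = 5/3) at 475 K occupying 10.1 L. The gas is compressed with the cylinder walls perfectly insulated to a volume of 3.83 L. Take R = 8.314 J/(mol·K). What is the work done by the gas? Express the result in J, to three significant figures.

Adiabatic: TV^(γ−1) = const with γ = 5/3.
T₂ = T₁ (V₁/V₂)^(γ−1) = 475 × (10.1/3.83)^0.667 = 475 × 1.909 = 906.7 K.
W_by = nCᵥ(T₁ − T₂) = (3.55)(12.47)(475 − 906.7) = -19110 J.

W ≈ -19100 J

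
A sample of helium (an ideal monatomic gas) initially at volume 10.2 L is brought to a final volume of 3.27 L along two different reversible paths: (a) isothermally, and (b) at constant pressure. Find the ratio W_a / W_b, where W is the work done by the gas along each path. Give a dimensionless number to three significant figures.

W_a / W_b ≈ 1.67

Path (a) isothermal: W = P₁V₁ ln(V₂/V₁) → W_a/(P₁V₁) = -1.138.
Path (b) isobaric: W = P₁(V₂ − V₁) → W_b/(P₁V₁) = -0.6794.
W_a / W_b = -1.138 / -0.6794 = 1.674.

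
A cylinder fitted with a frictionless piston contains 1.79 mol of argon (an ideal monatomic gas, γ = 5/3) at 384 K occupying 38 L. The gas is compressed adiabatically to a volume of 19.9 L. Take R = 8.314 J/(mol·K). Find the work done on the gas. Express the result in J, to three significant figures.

Adiabatic: TV^(γ−1) = const with γ = 5/3.
T₂ = T₁ (V₁/V₂)^(γ−1) = 384 × (38/19.9)^0.667 = 384 × 1.539 = 591 K.
W_by = nCᵥ(T₁ − T₂) = (1.79)(12.47)(384 − 591) = -4622 J.
Work on gas = −W_by = 4622 J.

W ≈ 4620 J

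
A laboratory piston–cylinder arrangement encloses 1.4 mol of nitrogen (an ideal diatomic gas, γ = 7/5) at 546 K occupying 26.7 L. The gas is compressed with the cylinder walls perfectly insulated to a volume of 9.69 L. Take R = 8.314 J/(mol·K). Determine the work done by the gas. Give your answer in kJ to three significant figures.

W ≈ -7.94 kJ

Adiabatic: TV^(γ−1) = const with γ = 7/5.
T₂ = T₁ (V₁/V₂)^(γ−1) = 546 × (26.7/9.69)^0.4 = 546 × 1.5 = 819 K.
W_by = nCᵥ(T₁ − T₂) = (1.4)(20.79)(546 − 819) = -7943 J.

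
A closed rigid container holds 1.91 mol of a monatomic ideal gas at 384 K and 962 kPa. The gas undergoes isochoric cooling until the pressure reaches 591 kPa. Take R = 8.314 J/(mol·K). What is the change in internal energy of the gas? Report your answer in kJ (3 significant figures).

ΔU ≈ -3.53 kJ

Constant volume ⇒ W = 0, so Q = ΔU = nCᵥΔT with Cᵥ = 3R/2 = 12.47 J/(mol·K).
At constant V, T₂/T₁ = P₂/P₁ ⇒ ΔT = T₁(P₂/P₁ − 1) = 384·(591/962 − 1) = -148.1 K.
ΔU = (1.91)(12.47)(-148.1) = -3527 J.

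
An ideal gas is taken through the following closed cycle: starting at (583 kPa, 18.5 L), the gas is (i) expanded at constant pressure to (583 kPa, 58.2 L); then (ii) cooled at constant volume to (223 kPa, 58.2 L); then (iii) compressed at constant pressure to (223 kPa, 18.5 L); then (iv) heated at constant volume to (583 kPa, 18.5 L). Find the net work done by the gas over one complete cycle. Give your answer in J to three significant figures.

W_net ≈ 14300 J

Constant-volume legs do no work.
W(i) = (583)(58.2 − 18.5) = 23145 J; W(iii) = (223)(18.5 − 58.2) = -8853 J.
W_net = 23145 − 8853 = 14292 J (the clockwise enclosed area).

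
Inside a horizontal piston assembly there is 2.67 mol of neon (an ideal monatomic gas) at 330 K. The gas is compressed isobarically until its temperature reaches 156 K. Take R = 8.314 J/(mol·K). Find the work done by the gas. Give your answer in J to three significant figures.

W ≈ -3860 J

Isobaric: W = P ΔV = nR ΔT.
W = (2.67)(8.314)(156 − 330) = -3863 J.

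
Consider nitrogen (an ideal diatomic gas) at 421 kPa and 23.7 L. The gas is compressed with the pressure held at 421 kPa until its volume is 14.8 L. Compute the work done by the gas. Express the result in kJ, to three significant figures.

W ≈ -3.75 kJ

Isobaric: W = P ΔV.
W = (421 kPa)(14.8 − 23.7 L) = (421)(-8.9) = -3747 J.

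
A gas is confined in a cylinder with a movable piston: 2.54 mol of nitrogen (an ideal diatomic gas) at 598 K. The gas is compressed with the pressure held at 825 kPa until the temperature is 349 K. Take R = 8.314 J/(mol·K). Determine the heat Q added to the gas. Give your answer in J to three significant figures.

Isobaric: W = nRΔT = (2.54)(8.314)(-249) = -5258 J.
ΔU = nCᵥΔT with Cᵥ = 5R/2: ΔU = (2.54)(20.79)(-249) = -13146 J.
Q = ΔU + W = -13146 − 5258 = -18404 J.

Q ≈ -18400 J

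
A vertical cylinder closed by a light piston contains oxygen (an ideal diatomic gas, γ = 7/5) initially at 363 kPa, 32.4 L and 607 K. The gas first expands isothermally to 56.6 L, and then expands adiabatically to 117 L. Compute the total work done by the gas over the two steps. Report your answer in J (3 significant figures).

Step 1 (isothermal): W = P₁V₁ ln(V₂/V₁) = (11761) ln(56.6/32.4) = 6561 J.
After step 1: P = 207.8 kPa, V = 56.6 L, T = 607 K.
Step 2 (adiabatic): W = (P₁V₁ − P₂V₂)/(γ−1) = (11761 − 8796)/0.4 = 7412 J.
W_total = 6561 + 7412 = 13973 J.

W_total ≈ 14000 J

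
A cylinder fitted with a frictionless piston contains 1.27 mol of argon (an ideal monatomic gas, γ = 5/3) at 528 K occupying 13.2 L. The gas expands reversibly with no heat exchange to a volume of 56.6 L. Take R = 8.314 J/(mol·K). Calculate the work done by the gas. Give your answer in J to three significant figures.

Adiabatic: TV^(γ−1) = const with γ = 5/3.
T₂ = T₁ (V₁/V₂)^(γ−1) = 528 × (13.2/56.6)^0.667 = 528 × 0.3789 = 200.1 K.
W_by = nCᵥ(T₁ − T₂) = (1.27)(12.47)(528 − 200.1) = 5194 J.

W ≈ 5190 J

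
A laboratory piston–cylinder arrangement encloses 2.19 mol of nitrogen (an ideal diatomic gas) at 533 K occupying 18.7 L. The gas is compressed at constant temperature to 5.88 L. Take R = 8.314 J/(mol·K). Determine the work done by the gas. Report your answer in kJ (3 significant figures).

W ≈ -11.2 kJ

Isothermal: W = nRT ln(V₂/V₁).
W = (2.19)(8.314)(533) × ln(5.88/18.7)
  = 9705 × -1.157
W_by_gas = -11228 J.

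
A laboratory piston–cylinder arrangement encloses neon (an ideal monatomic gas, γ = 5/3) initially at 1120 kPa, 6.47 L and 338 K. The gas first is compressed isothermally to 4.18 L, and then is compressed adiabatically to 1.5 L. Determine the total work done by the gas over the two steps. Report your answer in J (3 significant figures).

Step 1 (isothermal): W = P₁V₁ ln(V₂/V₁) = (7246) ln(4.18/6.47) = -3166 J.
After step 1: P = 1734 kPa, V = 4.18 L, T = 338 K.
Step 2 (adiabatic): W = (P₁V₁ − P₂V₂)/(γ−1) = (7246 − 14350)/0.667 = -10655 J.
W_total = -3166 − 10655 = -13821 J.

W_total ≈ -13800 J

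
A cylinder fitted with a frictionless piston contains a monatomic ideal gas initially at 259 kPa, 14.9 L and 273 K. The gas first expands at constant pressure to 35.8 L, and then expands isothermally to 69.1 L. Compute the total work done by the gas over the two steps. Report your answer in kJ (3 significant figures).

Step 1 (isobaric): W = PΔV = (259 kPa)(35.8 − 14.9 L) = 5413 J.
After step 1: P = 259 kPa, V = 35.8 L, T = 655.9 K.
Step 2 (isothermal): W = P₁V₁ ln(V₂/V₁) = (9272) ln(69.1/35.8) = 6097 J.
W_total = 5413 + 6097 = 11511 J.

W_total ≈ 11.5 kJ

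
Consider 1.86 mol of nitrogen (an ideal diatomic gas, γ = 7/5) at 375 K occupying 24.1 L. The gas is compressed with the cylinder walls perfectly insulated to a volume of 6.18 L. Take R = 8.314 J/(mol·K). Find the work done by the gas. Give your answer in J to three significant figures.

W ≈ -10500 J

Adiabatic: TV^(γ−1) = const with γ = 7/5.
T₂ = T₁ (V₁/V₂)^(γ−1) = 375 × (24.1/6.18)^0.4 = 375 × 1.724 = 646.3 K.
W_by = nCᵥ(T₁ − T₂) = (1.86)(20.79)(375 − 646.3) = -10489 J.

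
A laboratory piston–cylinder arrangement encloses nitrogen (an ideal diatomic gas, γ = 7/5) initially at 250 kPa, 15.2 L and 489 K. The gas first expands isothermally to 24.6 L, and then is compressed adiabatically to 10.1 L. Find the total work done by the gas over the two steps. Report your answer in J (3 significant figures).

W_total ≈ -2230 J

Step 1 (isothermal): W = P₁V₁ ln(V₂/V₁) = (3800) ln(24.6/15.2) = 1830 J.
After step 1: P = 154.5 kPa, V = 24.6 L, T = 489 K.
Step 2 (adiabatic): W = (P₁V₁ − P₂V₂)/(γ−1) = (3800 − 5425)/0.4 = -4063 J.
W_total = 1830 − 4063 = -2234 J.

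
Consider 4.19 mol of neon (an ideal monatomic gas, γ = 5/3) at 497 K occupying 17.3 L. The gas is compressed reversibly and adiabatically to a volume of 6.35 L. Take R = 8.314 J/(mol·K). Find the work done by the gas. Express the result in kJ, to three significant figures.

Adiabatic: TV^(γ−1) = const with γ = 5/3.
T₂ = T₁ (V₁/V₂)^(γ−1) = 497 × (17.3/6.35)^0.667 = 497 × 1.951 = 969.5 K.
W_by = nCᵥ(T₁ − T₂) = (4.19)(12.47)(497 − 969.5) = -24689 J.

W ≈ -24.7 kJ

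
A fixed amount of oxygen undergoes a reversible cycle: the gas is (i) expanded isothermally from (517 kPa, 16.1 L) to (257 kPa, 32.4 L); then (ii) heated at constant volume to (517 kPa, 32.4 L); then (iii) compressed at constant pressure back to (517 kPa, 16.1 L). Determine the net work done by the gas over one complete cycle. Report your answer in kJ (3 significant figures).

Leg (i): W = PᵢVᵢ ln(V_f/Vᵢ) = (8324) ln(32.4/16.1) = 5821 J.
Leg (ii): W = 0.
Leg (iii): W = PΔV = (517)(16.1 − 32.4) = -8427 J.
W_net = 5821 − 8427 = -2606 J.

W_net ≈ -2.61 kJ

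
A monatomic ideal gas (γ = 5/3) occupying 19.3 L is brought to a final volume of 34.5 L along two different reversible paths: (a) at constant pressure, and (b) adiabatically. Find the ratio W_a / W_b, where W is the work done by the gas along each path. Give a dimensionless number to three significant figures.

Path (a) isobaric: W = P₁(V₂ − V₁) → W_a/(P₁V₁) = 0.7876.
Path (b) adiabatic: W = P₁V₁(1 − (V₁/V₂)^(γ−1))/(γ−1) → W_b/(P₁V₁) = 0.4816.
W_a / W_b = 0.7876 / 0.4816 = 1.635.

W_a / W_b ≈ 1.64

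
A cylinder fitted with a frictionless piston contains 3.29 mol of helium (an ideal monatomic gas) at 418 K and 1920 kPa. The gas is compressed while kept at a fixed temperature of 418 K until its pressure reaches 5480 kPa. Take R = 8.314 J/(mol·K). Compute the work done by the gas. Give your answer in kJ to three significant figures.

Isothermal process: W = nRT ln(V₂/V₁) = nRT ln(P₁/P₂).
W = (3.29)(8.314)(418) × ln(1920/5480)
  = 11434 × ln(0.3504) = 11434 × -1.049
W_by_gas = -11991 J.

W ≈ -12.0 kJ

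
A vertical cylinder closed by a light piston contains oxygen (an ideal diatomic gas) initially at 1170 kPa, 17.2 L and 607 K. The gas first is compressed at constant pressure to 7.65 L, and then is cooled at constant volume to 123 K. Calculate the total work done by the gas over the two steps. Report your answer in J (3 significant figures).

W_total ≈ -11200 J

Step 1 (isobaric): W = PΔV = (1170 kPa)(7.65 − 17.2 L) = -11173 J.
Step 2 (isochoric): W = 0 (constant volume).
W_total = -11173 + 0 = -11173 J.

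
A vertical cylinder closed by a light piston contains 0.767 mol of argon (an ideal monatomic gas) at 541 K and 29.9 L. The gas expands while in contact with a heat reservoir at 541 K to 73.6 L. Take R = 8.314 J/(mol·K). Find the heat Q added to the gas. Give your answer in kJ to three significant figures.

Isothermal ⇒ ΔU = 0, so Q = W = nRT ln(V₂/V₁).
Q = (0.767)(8.314)(541) ln(73.6/29.9) = 3450 × 0.9008 = 3108 J.

Q ≈ 3.11 kJ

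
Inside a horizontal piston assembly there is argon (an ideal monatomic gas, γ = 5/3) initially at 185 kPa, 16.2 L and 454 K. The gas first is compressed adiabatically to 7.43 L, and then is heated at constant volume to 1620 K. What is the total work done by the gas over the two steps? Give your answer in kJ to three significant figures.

W_total ≈ -3.06 kJ

Step 1 (adiabatic): W = (P₁V₁ − P₂V₂)/(γ−1) = (2997 − 5039)/0.667 = -3063 J.
Step 2 (isochoric): W = 0 (constant volume).
W_total = -3063 + 0 = -3063 J.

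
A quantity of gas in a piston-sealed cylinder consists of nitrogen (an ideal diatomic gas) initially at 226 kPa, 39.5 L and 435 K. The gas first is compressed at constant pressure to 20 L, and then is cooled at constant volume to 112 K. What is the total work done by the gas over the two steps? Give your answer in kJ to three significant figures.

W_total ≈ -4.41 kJ

Step 1 (isobaric): W = PΔV = (226 kPa)(20 − 39.5 L) = -4407 J.
Step 2 (isochoric): W = 0 (constant volume).
W_total = -4407 + 0 = -4407 J.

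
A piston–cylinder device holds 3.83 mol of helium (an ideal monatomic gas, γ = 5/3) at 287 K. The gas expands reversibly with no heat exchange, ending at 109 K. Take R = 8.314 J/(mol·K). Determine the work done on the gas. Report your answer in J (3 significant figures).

Adiabatic ⇒ Q = 0, so W_by = −ΔU = nCᵥ(T₁ − T₂).
Cᵥ = 3R/2 = 12.47 J/(mol·K).
W = (3.83)(12.47)(287 − 109) = 8502 J.
Work on gas = −W_by = -8502 J.

W ≈ -8500 J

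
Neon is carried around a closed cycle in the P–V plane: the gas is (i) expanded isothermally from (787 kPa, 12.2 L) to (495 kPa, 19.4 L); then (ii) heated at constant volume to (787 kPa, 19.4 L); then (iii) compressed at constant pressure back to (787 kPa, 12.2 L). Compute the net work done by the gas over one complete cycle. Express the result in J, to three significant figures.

Leg (i): W = PᵢVᵢ ln(V_f/Vᵢ) = (9601) ln(19.4/12.2) = 4453 J.
Leg (ii): W = 0.
Leg (iii): W = PΔV = (787)(12.2 − 19.4) = -5666 J.
W_net = 4453 − 5666 = -1213 J.

W_net ≈ -1210 J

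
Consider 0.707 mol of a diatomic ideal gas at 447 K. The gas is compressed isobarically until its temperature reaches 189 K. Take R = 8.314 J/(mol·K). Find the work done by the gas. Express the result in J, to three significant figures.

W ≈ -1520 J

Isobaric: W = P ΔV = nR ΔT.
W = (0.707)(8.314)(189 − 447) = -1517 J.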